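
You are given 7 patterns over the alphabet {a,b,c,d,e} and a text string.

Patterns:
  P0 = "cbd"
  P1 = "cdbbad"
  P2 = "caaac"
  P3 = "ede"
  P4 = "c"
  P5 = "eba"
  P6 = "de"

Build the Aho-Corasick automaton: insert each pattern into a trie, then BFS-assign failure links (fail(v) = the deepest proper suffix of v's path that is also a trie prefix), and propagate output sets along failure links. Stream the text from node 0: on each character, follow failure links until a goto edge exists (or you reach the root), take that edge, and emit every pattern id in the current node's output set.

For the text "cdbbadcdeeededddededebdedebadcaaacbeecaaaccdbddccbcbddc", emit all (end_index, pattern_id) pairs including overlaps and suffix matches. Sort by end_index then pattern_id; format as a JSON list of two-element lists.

Construct AC machine:
Trie (insert patterns):
  n0 'ε': c→1 d→18 e→13
  n1 'c': a→9 b→2 d→4  ←P4
  n2 'cb': d→3
  n3 'cbd': ·  ←P0
  n4 'cd': b→5
  n5 'cdb': b→6
  n6 'cdbb': a→7
  n7 'cdbba': d→8
  n8 'cdbbad': ·  ←P1
  n9 'ca': a→10
  n10 'caa': a→11
  n11 'caaa': c→12
  n12 'caaac': ·  ←P2
  n13 'e': b→16 d→14
  n14 'ed': e→15
  n15 'ede': ·  ←P3
  n16 'eb': a→17
  n17 'eba': ·  ←P5
  n18 'd': e→19
  n19 'de': ·  ←P6

Failure links (BFS by depth):
  n1('c'): parent n0 fail=0; on 'c' 0 → fail=0;  out {4}∪∅={4}
  n13('e'): parent n0 fail=0; on 'e' 0 → fail=0;  out ∅∪∅=∅
  n18('d'): parent n0 fail=0; on 'd' 0 → fail=0;  out ∅∪∅=∅
  n2('cb'): parent n1 fail=0; on 'b' 0 → fail=0;  out ∅∪∅=∅
  n4('cd'): parent n1 fail=0; on 'd' 0 → fail=18;  out ∅∪∅=∅
  n9('ca'): parent n1 fail=0; on 'a' 0 → fail=0;  out ∅∪∅=∅
  n14('ed'): parent n13 fail=0; on 'd' 0 → fail=18;  out ∅∪∅=∅
  n16('eb'): parent n13 fail=0; on 'b' 0 → fail=0;  out ∅∪∅=∅
  n19('de'): parent n18 fail=0; on 'e' 0 → fail=13;  out {6}∪∅={6}
  n3('cbd'): parent n2 fail=0; on 'd' 0 → fail=18;  out {0}∪∅={0}
  n5('cdb'): parent n4 fail=18; on 'b' 18→0 → fail=0;  out ∅∪∅=∅
  n10('caa'): parent n9 fail=0; on 'a' 0 → fail=0;  out ∅∪∅=∅
  n15('ede'): parent n14 fail=18; on 'e' 18 → fail=19;  out {3}∪{6}={3,6}
  n17('eba'): parent n16 fail=0; on 'a' 0 → fail=0;  out {5}∪∅={5}
  n6('cdbb'): parent n5 fail=0; on 'b' 0 → fail=0;  out ∅∪∅=∅
  n11('caaa'): parent n10 fail=0; on 'a' 0 → fail=0;  out ∅∪∅=∅
  n7('cdbba'): parent n6 fail=0; on 'a' 0 → fail=0;  out ∅∪∅=∅
  n12('caaac'): parent n11 fail=0; on 'c' 0 → fail=1;  out {2}∪{4}={2,4}
  n8('cdbbad'): parent n7 fail=0; on 'd' 0 → fail=18;  out {1}∪∅={1}

Run:
i=0 'c': node 0→1  ** P4@[0:0]
i=1 'd': node 1→4
i=2 'b': node 4→5
i=3 'b': node 5→6
i=4 'a': node 6→7
i=5 'd': node 7→8  ** P1@[0:5]
i=6 'c': node 8→1 (fail-walked)  ** P4@[6:6]
i=7 'd': node 1→4
i=8 'e': node 4→19 (fail-walked)  ** P6@[7:8]
i=9 'e': node 19→13 (fail-walked)
i=10 'e': node 13→13 (fail-walked)
i=11 'd': node 13→14
i=12 'e': node 14→15  ** P3@[10:12],P6@[11:12]
i=13 'd': node 15→14 (fail-walked)
i=14 'd': node 14→18 (fail-walked)
i=15 'd': node 18→18 (fail-walked)
i=16 'e': node 18→19  ** P6@[15:16]
i=17 'd': node 19→14 (fail-walked)
i=18 'e': node 14→15  ** P3@[16:18],P6@[17:18]
i=19 'd': node 15→14 (fail-walked)
i=20 'e': node 14→15  ** P3@[18:20],P6@[19:20]
i=21 'b': node 15→16 (fail-walked)
i=22 'd': node 16→18 (fail-walked)
i=23 'e': node 18→19  ** P6@[22:23]
i=24 'd': node 19→14 (fail-walked)
i=25 'e': node 14→15  ** P3@[23:25],P6@[24:25]
i=26 'b': node 15→16 (fail-walked)
i=27 'a': node 16→17  ** P5@[25:27]
i=28 'd': node 17→18 (fail-walked)
i=29 'c': node 18→1 (fail-walked)  ** P4@[29:29]
i=30 'a': node 1→9
i=31 'a': node 9→10
i=32 'a': node 10→11
i=33 'c': node 11→12  ** P2@[29:33],P4@[33:33]
i=34 'b': node 12→2 (fail-walked)
i=35 'e': node 2→13 (fail-walked)
i=36 'e': node 13→13 (fail-walked)
i=37 'c': node 13→1 (fail-walked)  ** P4@[37:37]
i=38 'a': node 1→9
i=39 'a': node 9→10
i=40 'a': node 10→11
i=41 'c': node 11→12  ** P2@[37:41],P4@[41:41]
i=42 'c': node 12→1 (fail-walked)  ** P4@[42:42]
i=43 'd': node 1→4
i=44 'b': node 4→5
i=45 'd': node 5→18 (fail-walked)
i=46 'd': node 18→18 (fail-walked)
i=47 'c': node 18→1 (fail-walked)  ** P4@[47:47]
i=48 'c': node 1→1 (fail-walked)  ** P4@[48:48]
i=49 'b': node 1→2
i=50 'c': node 2→1 (fail-walked)  ** P4@[50:50]
i=51 'b': node 1→2
i=52 'd': node 2→3  ** P0@[50:52]
i=53 'd': node 3→18 (fail-walked)
i=54 'c': node 18→1 (fail-walked)  ** P4@[54:54]

Matches: [[0,4],[5,1],[6,4],[8,6],[12,3],[12,6],[16,6],[18,3],[18,6],[20,3],[20,6],[23,6],[25,3],[25,6],[27,5],[29,4],[33,2],[33,4],[37,4],[41,2],[41,4],[42,4],[47,4],[48,4],[50,4],[52,0],[54,4]]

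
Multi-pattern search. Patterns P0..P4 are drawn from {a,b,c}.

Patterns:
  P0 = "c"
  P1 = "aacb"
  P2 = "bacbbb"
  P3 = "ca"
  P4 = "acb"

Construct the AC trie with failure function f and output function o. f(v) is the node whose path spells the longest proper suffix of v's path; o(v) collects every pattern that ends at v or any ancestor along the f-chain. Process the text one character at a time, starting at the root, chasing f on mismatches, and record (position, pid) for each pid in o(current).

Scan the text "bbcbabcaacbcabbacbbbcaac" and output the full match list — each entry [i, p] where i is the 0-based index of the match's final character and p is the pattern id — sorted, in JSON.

Build:
Trie (insert patterns):
  0='ε' goto a→2 b→6 c→1
  1='c' goto a→12  [P0 ends]
  2='a' goto a→3 c→13
  3='aa' goto c→4
  4='aac' goto b→5
  5='aacb' goto ·  [P1 ends]
  6='b' goto a→7
  7='ba' goto c→8
  8='bac' goto b→9
  9='bacb' goto b→10
  10='bacbb' goto b→11
  11='bacbbb' goto ·  [P2 ends]
  12='ca' goto ·  [P3 ends]
  13='ac' goto b→14
  14='acb' goto ·  [P4 ends]

BFS fail/out derivation:
  fail(1) 'c': from fail(0)=0 chase 'c': 0 ⇒ 0;  out={0}∪out(0)={0}
  fail(2) 'a': from fail(0)=0 chase 'a': 0 ⇒ 0;  out=∅∪out(0)=∅
  fail(6) 'b': from fail(0)=0 chase 'b': 0 ⇒ 0;  out=∅∪out(0)=∅
  fail(3) 'aa': from fail(2)=0 chase 'a': 0 ⇒ 2;  out=∅∪out(2)=∅
  fail(7) 'ba': from fail(6)=0 chase 'a': 0 ⇒ 2;  out=∅∪out(2)=∅
  fail(12) 'ca': from fail(1)=0 chase 'a': 0 ⇒ 2;  out={3}∪out(2)={3}
  fail(13) 'ac': from fail(2)=0 chase 'c': 0 ⇒ 1;  out=∅∪out(1)={0}
  fail(4) 'aac': from fail(3)=2 chase 'c': 2 ⇒ 13;  out=∅∪out(13)={0}
  fail(8) 'bac': from fail(7)=2 chase 'c': 2 ⇒ 13;  out=∅∪out(13)={0}
  fail(14) 'acb': from fail(13)=1 chase 'b': 1→0 ⇒ 6;  out={4}∪out(6)={4}
  fail(5) 'aacb': from fail(4)=13 chase 'b': 13 ⇒ 14;  out={1}∪out(14)={1,4}
  fail(9) 'bacb': from fail(8)=13 chase 'b': 13 ⇒ 14;  out=∅∪out(14)={4}
  fail(10) 'bacbb': from fail(9)=14 chase 'b': 14→6→0 ⇒ 6;  out=∅∪out(6)=∅
  fail(11) 'bacbbb': from fail(10)=6 chase 'b': 6→0 ⇒ 6;  out={2}∪out(6)={2}

Run:
i=0 'b': node 0→6
i=1 'b': node 6→6 (via fail)
i=2 'c': node 6→1 (via fail)  emit P0@[2:2]
i=3 'b': node 1→6 (via fail)
i=4 'a': node 6→7
i=5 'b': node 7→6 (via fail)
i=6 'c': node 6→1 (via fail)  emit P0@[6:6]
i=7 'a': node 1→12  emit P3@[6:7]
i=8 'a': node 12→3 (via fail)
i=9 'c': node 3→4  emit P0@[9:9]
i=10 'b': node 4→5  emit P1@[7:10],P4@[8:10]
i=11 'c': node 5→1 (via fail)  emit P0@[11:11]
i=12 'a': node 1→12  emit P3@[11:12]
i=13 'b': node 12→6 (via fail)
i=14 'b': node 6→6 (via fail)
i=15 'a': node 6→7
i=16 'c': node 7→8  emit P0@[16:16]
i=17 'b': node 8→9  emit P4@[15:17]
i=18 'b': node 9→10
i=19 'b': node 10→11  emit P2@[14:19]
i=20 'c': node 11→1 (via fail)  emit P0@[20:20]
i=21 'a': node 1→12  emit P3@[20:21]
i=22 'a': node 12→3 (via fail)
i=23 'c': node 3→4  emit P0@[23:23]

Matches: [[2,0],[6,0],[7,3],[9,0],[10,1],[10,4],[11,0],[12,3],[16,0],[17,4],[19,2],[20,0],[21,3],[23,0]]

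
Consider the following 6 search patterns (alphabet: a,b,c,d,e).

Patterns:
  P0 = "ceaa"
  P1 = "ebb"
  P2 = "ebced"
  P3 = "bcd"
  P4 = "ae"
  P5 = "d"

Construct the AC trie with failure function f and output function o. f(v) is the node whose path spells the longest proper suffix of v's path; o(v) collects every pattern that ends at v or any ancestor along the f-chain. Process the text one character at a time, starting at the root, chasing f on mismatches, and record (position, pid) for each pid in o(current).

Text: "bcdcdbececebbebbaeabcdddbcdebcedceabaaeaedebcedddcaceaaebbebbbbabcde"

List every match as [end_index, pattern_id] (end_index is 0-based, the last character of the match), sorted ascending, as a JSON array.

Build:
Trie (insert patterns):
  0='ε' goto a→14 b→11 c→1 d→16 e→5
  1='c' goto e→2
  2='ce' goto a→3
  3='cea' goto a→4
  4='ceaa' goto ·  [P0 ends]
  5='e' goto b→6
  6='eb' goto b→7 c→8
  7='ebb' goto ·  [P1 ends]
  8='ebc' goto e→9
  9='ebce' goto d→10
  10='ebced' goto ·  [P2 ends]
  11='b' goto c→12
  12='bc' goto d→13
  13='bcd' goto ·  [P3 ends]
  14='a' goto e→15
  15='ae' goto ·  [P4 ends]
  16='d' goto ·  [P5 ends]

BFS fail/out derivation:
  n1('c'): parent n0 fail=0; on 'c' 0 → fail=0;  out ∅∪∅=∅
  n5('e'): parent n0 fail=0; on 'e' 0 → fail=0;  out ∅∪∅=∅
  n11('b'): parent n0 fail=0; on 'b' 0 → fail=0;  out ∅∪∅=∅
  n14('a'): parent n0 fail=0; on 'a' 0 → fail=0;  out ∅∪∅=∅
  n16('d'): parent n0 fail=0; on 'd' 0 → fail=0;  out {5}∪∅={5}
  n2('ce'): parent n1 fail=0; on 'e' 0 → fail=5;  out ∅∪∅=∅
  n6('eb'): parent n5 fail=0; on 'b' 0 → fail=11;  out ∅∪∅=∅
  n12('bc'): parent n11 fail=0; on 'c' 0 → fail=1;  out ∅∪∅=∅
  n15('ae'): parent n14 fail=0; on 'e' 0 → fail=5;  out {4}∪∅={4}
  n3('cea'): parent n2 fail=5; on 'a' 5→0 → fail=14;  out ∅∪∅=∅
  n7('ebb'): parent n6 fail=11; on 'b' 11→0 → fail=11;  out {1}∪∅={1}
  n8('ebc'): parent n6 fail=11; on 'c' 11 → fail=12;  out ∅∪∅=∅
  n13('bcd'): parent n12 fail=1; on 'd' 1→0 → fail=16;  out {3}∪{5}={3,5}
  n4('ceaa'): parent n3 fail=14; on 'a' 14→0 → fail=14;  out {0}∪∅={0}
  n9('ebce'): parent n8 fail=12; on 'e' 12→1 → fail=2;  out ∅∪∅=∅
  n10('ebced'): parent n9 fail=2; on 'd' 2→5→0 → fail=16;  out {2}∪{5}={2,5}

Run:
i=0 'b': node 0→11
i=1 'c': node 11→12
i=2 'd': node 12→13  ** P3@[0:2],P5@[2:2]
i=3 'c': node 13→1 ·f
i=4 'd': node 1→16 ·f  ** P5@[4:4]
i=5 'b': node 16→11 ·f
i=6 'e': node 11→5 ·f
i=7 'c': node 5→1 ·f
i=8 'e': node 1→2
i=9 'c': node 2→1 ·f
i=10 'e': node 1→2
i=11 'b': node 2→6 ·f
i=12 'b': node 6→7  ** P1@[10:12]
i=13 'e': node 7→5 ·f
i=14 'b': node 5→6
i=15 'b': node 6→7  ** P1@[13:15]
i=16 'a': node 7→14 ·f
i=17 'e': node 14→15  ** P4@[16:17]
i=18 'a': node 15→14 ·f
i=19 'b': node 14→11 ·f
i=20 'c': node 11→12
i=21 'd': node 12→13  ** P3@[19:21],P5@[21:21]
i=22 'd': node 13→16 ·f  ** P5@[22:22]
i=23 'd': node 16→16 ·f  ** P5@[23:23]
i=24 'b': node 16→11 ·f
i=25 'c': node 11→12
i=26 'd': node 12→13  ** P3@[24:26],P5@[26:26]
i=27 'e': node 13→5 ·f
i=28 'b': node 5→6
i=29 'c': node 6→8
i=30 'e': node 8→9
i=31 'd': node 9→10  ** P2@[27:31],P5@[31:31]
i=32 'c': node 10→1 ·f
i=33 'e': node 1→2
i=34 'a': node 2→3
i=35 'b': node 3→11 ·f
i=36 'a': node 11→14 ·f
i=37 'a': node 14→14 ·f
i=38 'e': node 14→15  ** P4@[37:38]
i=39 'a': node 15→14 ·f
i=40 'e': node 14→15  ** P4@[39:40]
i=41 'd': node 15→16 ·f  ** P5@[41:41]
i=42 'e': node 16→5 ·f
i=43 'b': node 5→6
i=44 'c': node 6→8
i=45 'e': node 8→9
i=46 'd': node 9→10  ** P2@[42:46],P5@[46:46]
i=47 'd': node 10→16 ·f  ** P5@[47:47]
i=48 'd': node 16→16 ·f  ** P5@[48:48]
i=49 'c': node 16→1 ·f
i=50 'a': node 1→14 ·f
i=51 'c': node 14→1 ·f
i=52 'e': node 1→2
i=53 'a': node 2→3
i=54 'a': node 3→4  ** P0@[51:54]
i=55 'e': node 4→15 ·f  ** P4@[54:55]
i=56 'b': node 15→6 ·f
i=57 'b': node 6→7  ** P1@[55:57]
i=58 'e': node 7→5 ·f
i=59 'b': node 5→6
i=60 'b': node 6→7  ** P1@[58:60]
i=61 'b': node 7→11 ·f
i=62 'b': node 11→11 ·f
i=63 'a': node 11→14 ·f
i=64 'b': node 14→11 ·f
i=65 'c': node 11→12
i=66 'd': node 12→13  ** P3@[64:66],P5@[66:66]
i=67 'e': node 13→5 ·f

All matches (sorted): [[2,3],[2,5],[4,5],[12,1],[15,1],[17,4],[21,3],[21,5],[22,5],[23,5],[26,3],[26,5],[31,2],[31,5],[38,4],[40,4],[41,5],[46,2],[46,5],[47,5],[48,5],[54,0],[55,4],[57,1],[60,1],[66,3],[66,5]]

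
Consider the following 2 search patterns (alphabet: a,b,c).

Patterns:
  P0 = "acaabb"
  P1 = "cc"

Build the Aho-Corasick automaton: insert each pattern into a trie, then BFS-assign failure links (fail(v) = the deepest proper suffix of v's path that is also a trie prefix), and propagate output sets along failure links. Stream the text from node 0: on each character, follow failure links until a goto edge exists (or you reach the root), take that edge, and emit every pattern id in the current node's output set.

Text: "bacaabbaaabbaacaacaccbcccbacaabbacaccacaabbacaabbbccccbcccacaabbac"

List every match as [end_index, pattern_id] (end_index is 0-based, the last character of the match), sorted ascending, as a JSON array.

Build:
Trie nodes:
  0='ε' goto a→1 c→7
  1='a' goto c→2
  2='ac' goto a→3
  3='aca' goto a→4
  4='acaa' goto b→5
  5='acaab' goto b→6
  6='acaabb' goto ·  [P0 ends]
  7='c' goto c→8
  8='cc' goto ·  [P1 ends]

Failure links (BFS by depth):
  fail(1) 'a': from fail(0)=0 chase 'a': 0 ⇒ 0;  out=∅∪out(0)=∅
  fail(7) 'c': from fail(0)=0 chase 'c': 0 ⇒ 0;  out=∅∪out(0)=∅
  fail(2) 'ac': from fail(1)=0 chase 'c': 0 ⇒ 7;  out=∅∪out(7)=∅
  fail(8) 'cc': from fail(7)=0 chase 'c': 0 ⇒ 7;  out={1}∪out(7)={1}
  fail(3) 'aca': from fail(2)=7 chase 'a': 7→0 ⇒ 1;  out=∅∪out(1)=∅
  fail(4) 'acaa': from fail(3)=1 chase 'a': 1→0 ⇒ 1;  out=∅∪out(1)=∅
  fail(5) 'acaab': from fail(4)=1 chase 'b': 1→0 ⇒ 0;  out=∅∪out(0)=∅
  fail(6) 'acaabb': from fail(5)=0 chase 'b': 0 ⇒ 0;  out={0}∪out(0)={0}

Run:
i=0 'b': node 0→0
i=1 'a': node 0→1
i=2 'c': node 1→2
i=3 'a': node 2→3
i=4 'a': node 3→4
i=5 'b': node 4→5
i=6 'b': node 5→6  ** P0@[1:6]
i=7 'a': node 6→1 (fail-walked)
i=8 'a': node 1→1 (fail-walked)
i=9 'a': node 1→1 (fail-walked)
i=10 'b': node 1→0 (fail-walked)
i=11 'b': node 0→0
i=12 'a': node 0→1
i=13 'a': node 1→1 (fail-walked)
i=14 'c': node 1→2
i=15 'a': node 2→3
i=16 'a': node 3→4
i=17 'c': node 4→2 (fail-walked)
i=18 'a': node 2→3
i=19 'c': node 3→2 (fail-walked)
i=20 'c': node 2→8 (fail-walked)  ** P1@[19:20]
i=21 'b': node 8→0 (fail-walked)
i=22 'c': node 0→7
i=23 'c': node 7→8  ** P1@[22:23]
i=24 'c': node 8→8 (fail-walked)  ** P1@[23:24]
i=25 'b': node 8→0 (fail-walked)
i=26 'a': node 0→1
i=27 'c': node 1→2
i=28 'a': node 2→3
i=29 'a': node 3→4
i=30 'b': node 4→5
i=31 'b': node 5→6  ** P0@[26:31]
i=32 'a': node 6→1 (fail-walked)
i=33 'c': node 1→2
i=34 'a': node 2→3
i=35 'c': node 3→2 (fail-walked)
i=36 'c': node 2→8 (fail-walked)  ** P1@[35:36]
i=37 'a': node 8→1 (fail-walked)
i=38 'c': node 1→2
i=39 'a': node 2→3
i=40 'a': node 3→4
i=41 'b': node 4→5
i=42 'b': node 5→6  ** P0@[37:42]
i=43 'a': node 6→1 (fail-walked)
i=44 'c': node 1→2
i=45 'a': node 2→3
i=46 'a': node 3→4
i=47 'b': node 4→5
i=48 'b': node 5→6  ** P0@[43:48]
i=49 'b': node 6→0 (fail-walked)
i=50 'c': node 0→7
i=51 'c': node 7→8  ** P1@[50:51]
i=52 'c': node 8→8 (fail-walked)  ** P1@[51:52]
i=53 'c': node 8→8 (fail-walked)  ** P1@[52:53]
i=54 'b': node 8→0 (fail-walked)
i=55 'c': node 0→7
i=56 'c': node 7→8  ** P1@[55:56]
i=57 'c': node 8→8 (fail-walked)  ** P1@[56:57]
i=58 'a': node 8→1 (fail-walked)
i=59 'c': node 1→2
i=60 'a': node 2→3
i=61 'a': node 3→4
i=62 'b': node 4→5
i=63 'b': node 5→6  ** P0@[58:63]
i=64 'a': node 6→1 (fail-walked)
i=65 'c': node 1→2

Matches: [[6,0],[20,1],[23,1],[24,1],[31,0],[36,1],[42,0],[48,0],[51,1],[52,1],[53,1],[56,1],[57,1],[63,0]]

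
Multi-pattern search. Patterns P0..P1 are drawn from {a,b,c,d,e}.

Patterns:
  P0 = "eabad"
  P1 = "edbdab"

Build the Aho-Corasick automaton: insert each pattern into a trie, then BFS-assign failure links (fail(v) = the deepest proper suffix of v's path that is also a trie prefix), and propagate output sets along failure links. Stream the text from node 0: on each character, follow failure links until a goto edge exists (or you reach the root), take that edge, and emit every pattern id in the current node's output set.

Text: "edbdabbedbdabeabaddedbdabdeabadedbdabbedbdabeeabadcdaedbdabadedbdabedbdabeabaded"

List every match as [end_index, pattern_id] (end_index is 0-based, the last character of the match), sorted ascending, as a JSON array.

Construct AC machine:
Trie nodes:
  n0 'ε': e→1
  n1 'e': a→2 d→6
  n2 'ea': b→3
  n3 'eab': a→4
  n4 'eaba': d→5
  n5 'eabad': ·  [P0 ends]
  n6 'ed': b→7
  n7 'edb': d→8
  n8 'edbd': a→9
  n9 'edbda': b→10
  n10 'edbdab': ·  [P1 ends]

Failure links (BFS by depth):
  fail(1) 'e': from fail(0)=0 chase 'e': 0 ⇒ 0;  out=∅∪out(0)=∅
  fail(2) 'ea': from fail(1)=0 chase 'a': 0 ⇒ 0;  out=∅∪out(0)=∅
  fail(6) 'ed': from fail(1)=0 chase 'd': 0 ⇒ 0;  out=∅∪out(0)=∅
  fail(3) 'eab': from fail(2)=0 chase 'b': 0 ⇒ 0;  out=∅∪out(0)=∅
  fail(7) 'edb': from fail(6)=0 chase 'b': 0 ⇒ 0;  out=∅∪out(0)=∅
  fail(4) 'eaba': from fail(3)=0 chase 'a': 0 ⇒ 0;  out=∅∪out(0)=∅
  fail(8) 'edbd': from fail(7)=0 chase 'd': 0 ⇒ 0;  out=∅∪out(0)=∅
  fail(5) 'eabad': from fail(4)=0 chase 'd': 0 ⇒ 0;  out={0}∪out(0)={0}
  fail(9) 'edbda': from fail(8)=0 chase 'a': 0 ⇒ 0;  out=∅∪out(0)=∅
  fail(10) 'edbdab': from fail(9)=0 chase 'b': 0 ⇒ 0;  out={1}∪out(0)={1}

Run:
[0] read 'e'  n0⇒n1
[1] read 'd'  n1⇒n6
[2] read 'b'  n6⇒n7
[3] read 'd'  n7⇒n8
[4] read 'a'  n8⇒n9
[5] read 'b'  n9⇒n10  ** P1@[0:5]
[6] read 'b'  n10⇒n0 (via fail)
[7] read 'e'  n0⇒n1
[8] read 'd'  n1⇒n6
[9] read 'b'  n6⇒n7
[10] read 'd'  n7⇒n8
[11] read 'a'  n8⇒n9
[12] read 'b'  n9⇒n10  ** P1@[7:12]
[13] read 'e'  n10⇒n1 (via fail)
[14] read 'a'  n1⇒n2
[15] read 'b'  n2⇒n3
[16] read 'a'  n3⇒n4
[17] read 'd'  n4⇒n5  ** P0@[13:17]
[18] read 'd'  n5⇒n0 (via fail)
[19] read 'e'  n0⇒n1
[20] read 'd'  n1⇒n6
[21] read 'b'  n6⇒n7
[22] read 'd'  n7⇒n8
[23] read 'a'  n8⇒n9
[24] read 'b'  n9⇒n10  ** P1@[19:24]
[25] read 'd'  n10⇒n0 (via fail)
[26] read 'e'  n0⇒n1
[27] read 'a'  n1⇒n2
[28] read 'b'  n2⇒n3
[29] read 'a'  n3⇒n4
[30] read 'd'  n4⇒n5  ** P0@[26:30]
[31] read 'e'  n5⇒n1 (via fail)
[32] read 'd'  n1⇒n6
[33] read 'b'  n6⇒n7
[34] read 'd'  n7⇒n8
[35] read 'a'  n8⇒n9
[36] read 'b'  n9⇒n10  ** P1@[31:36]
[37] read 'b'  n10⇒n0 (via fail)
[38] read 'e'  n0⇒n1
[39] read 'd'  n1⇒n6
[40] read 'b'  n6⇒n7
[41] read 'd'  n7⇒n8
[42] read 'a'  n8⇒n9
[43] read 'b'  n9⇒n10  ** P1@[38:43]
[44] read 'e'  n10⇒n1 (via fail)
[45] read 'e'  n1⇒n1 (via fail)
[46] read 'a'  n1⇒n2
[47] read 'b'  n2⇒n3
[48] read 'a'  n3⇒n4
[49] read 'd'  n4⇒n5  ** P0@[45:49]
[50] read 'c'  n5⇒n0 (via fail)
[51] read 'd'  n0⇒n0
[52] read 'a'  n0⇒n0
[53] read 'e'  n0⇒n1
[54] read 'd'  n1⇒n6
[55] read 'b'  n6⇒n7
[56] read 'd'  n7⇒n8
[57] read 'a'  n8⇒n9
[58] read 'b'  n9⇒n10  ** P1@[53:58]
[59] read 'a'  n10⇒n0 (via fail)
[60] read 'd'  n0⇒n0
[61] read 'e'  n0⇒n1
[62] read 'd'  n1⇒n6
[63] read 'b'  n6⇒n7
[64] read 'd'  n7⇒n8
[65] read 'a'  n8⇒n9
[66] read 'b'  n9⇒n10  ** P1@[61:66]
[67] read 'e'  n10⇒n1 (via fail)
[68] read 'd'  n1⇒n6
[69] read 'b'  n6⇒n7
[70] read 'd'  n7⇒n8
[71] read 'a'  n8⇒n9
[72] read 'b'  n9⇒n10  ** P1@[67:72]
[73] read 'e'  n10⇒n1 (via fail)
[74] read 'a'  n1⇒n2
[75] read 'b'  n2⇒n3
[76] read 'a'  n3⇒n4
[77] read 'd'  n4⇒n5  ** P0@[73:77]
[78] read 'e'  n5⇒n1 (via fail)
[79] read 'd'  n1⇒n6

Result: [[5,1],[12,1],[17,0],[24,1],[30,0],[36,1],[43,1],[49,0],[58,1],[66,1],[72,1],[77,0]]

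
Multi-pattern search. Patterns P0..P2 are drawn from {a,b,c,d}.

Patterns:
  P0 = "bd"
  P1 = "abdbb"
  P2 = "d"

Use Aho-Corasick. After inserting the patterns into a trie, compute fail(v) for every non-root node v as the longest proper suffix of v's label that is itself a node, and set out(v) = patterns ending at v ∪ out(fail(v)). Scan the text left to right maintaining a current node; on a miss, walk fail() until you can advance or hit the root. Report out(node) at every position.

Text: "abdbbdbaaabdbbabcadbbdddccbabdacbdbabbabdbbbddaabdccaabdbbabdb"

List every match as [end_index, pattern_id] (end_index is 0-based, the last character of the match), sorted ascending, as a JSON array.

Construct AC machine:
Trie nodes:
  0='ε' goto a→3 b→1 d→8
  1='b' goto d→2
  2='bd' goto ·  ←P0
  3='a' goto b→4
  4='ab' goto d→5
  5='abd' goto b→6
  6='abdb' goto b→7
  7='abdbb' goto ·  ←P1
  8='d' goto ·  ←P2

BFS fail/out derivation:
  n1('b'): parent n0 fail=0; on 'b' 0 → fail=0;  out ∅∪∅=∅
  n3('a'): parent n0 fail=0; on 'a' 0 → fail=0;  out ∅∪∅=∅
  n8('d'): parent n0 fail=0; on 'd' 0 → fail=0;  out {2}∪∅={2}
  n2('bd'): parent n1 fail=0; on 'd' 0 → fail=8;  out {0}∪{2}={0,2}
  n4('ab'): parent n3 fail=0; on 'b' 0 → fail=1;  out ∅∪∅=∅
  n5('abd'): parent n4 fail=1; on 'd' 1 → fail=2;  out ∅∪{0,2}={0,2}
  n6('abdb'): parent n5 fail=2; on 'b' 2→8→0 → fail=1;  out ∅∪∅=∅
  n7('abdbb'): parent n6 fail=1; on 'b' 1→0 → fail=1;  out {1}∪∅={1}

Run:
i=0 'a': node 0→3
i=1 'b': node 3→4
i=2 'd': node 4→5  → match P0@[1:2],P2@[2:2]
i=3 'b': node 5→6
i=4 'b': node 6→7  → match P1@[0:4]
i=5 'd': node 7→2 ·f  → match P0@[4:5],P2@[5:5]
i=6 'b': node 2→1 ·f
i=7 'a': node 1→3 ·f
i=8 'a': node 3→3 ·f
i=9 'a': node 3→3 ·f
i=10 'b': node 3→4
i=11 'd': node 4→5  → match P0@[10:11],P2@[11:11]
i=12 'b': node 5→6
i=13 'b': node 6→7  → match P1@[9:13]
i=14 'a': node 7→3 ·f
i=15 'b': node 3→4
i=16 'c': node 4→0 ·f
i=17 'a': node 0→3
i=18 'd': node 3→8 ·f  → match P2@[18:18]
i=19 'b': node 8→1 ·f
i=20 'b': node 1→1 ·f
i=21 'd': node 1→2  → match P0@[20:21],P2@[21:21]
i=22 'd': node 2→8 ·f  → match P2@[22:22]
i=23 'd': node 8→8 ·f  → match P2@[23:23]
i=24 'c': node 8→0 ·f
i=25 'c': node 0→0
i=26 'b': node 0→1
i=27 'a': node 1→3 ·f
i=28 'b': node 3→4
i=29 'd': node 4→5  → match P0@[28:29],P2@[29:29]
i=30 'a': node 5→3 ·f
i=31 'c': node 3→0 ·f
i=32 'b': node 0→1
i=33 'd': node 1→2  → match P0@[32:33],P2@[33:33]
i=34 'b': node 2→1 ·f
i=35 'a': node 1→3 ·f
i=36 'b': node 3→4
i=37 'b': node 4→1 ·f
i=38 'a': node 1→3 ·f
i=39 'b': node 3→4
i=40 'd': node 4→5  → match P0@[39:40],P2@[40:40]
i=41 'b': node 5→6
i=42 'b': node 6→7  → match P1@[38:42]
i=43 'b': node 7→1 ·f
i=44 'd': node 1→2  → match P0@[43:44],P2@[44:44]
i=45 'd': node 2→8 ·f  → match P2@[45:45]
i=46 'a': node 8→3 ·f
i=47 'a': node 3→3 ·f
i=48 'b': node 3→4
i=49 'd': node 4→5  → match P0@[48:49],P2@[49:49]
i=50 'c': node 5→0 ·f
i=51 'c': node 0→0
i=52 'a': node 0→3
i=53 'a': node 3→3 ·f
i=54 'b': node 3→4
i=55 'd': node 4→5  → match P0@[54:55],P2@[55:55]
i=56 'b': node 5→6
i=57 'b': node 6→7  → match P1@[53:57]
i=58 'a': node 7→3 ·f
i=59 'b': node 3→4
i=60 'd': node 4→5  → match P0@[59:60],P2@[60:60]
i=61 'b': node 5→6

Matches: [[2,0],[2,2],[4,1],[5,0],[5,2],[11,0],[11,2],[13,1],[18,2],[21,0],[21,2],[22,2],[23,2],[29,0],[29,2],[33,0],[33,2],[40,0],[40,2],[42,1],[44,0],[44,2],[45,2],[49,0],[49,2],[55,0],[55,2],[57,1],[60,0],[60,2]]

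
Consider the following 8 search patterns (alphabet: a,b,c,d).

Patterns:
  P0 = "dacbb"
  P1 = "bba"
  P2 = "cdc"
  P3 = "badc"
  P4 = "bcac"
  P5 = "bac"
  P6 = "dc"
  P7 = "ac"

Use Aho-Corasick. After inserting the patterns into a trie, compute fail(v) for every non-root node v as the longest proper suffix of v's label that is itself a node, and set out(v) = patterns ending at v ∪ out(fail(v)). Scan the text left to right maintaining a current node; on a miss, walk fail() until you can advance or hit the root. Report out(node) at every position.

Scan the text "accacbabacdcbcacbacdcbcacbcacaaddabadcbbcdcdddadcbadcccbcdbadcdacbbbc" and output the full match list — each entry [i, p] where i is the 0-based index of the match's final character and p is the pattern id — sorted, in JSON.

Construct AC machine:
Trie (insert patterns):
  0='ε' goto a→20 b→6 c→9 d→1
  1='d' goto a→2 c→19
  2='da' goto c→3
  3='dac' goto b→4
  4='dacb' goto b→5
  5='dacbb' goto ·  [P0 ends]
  6='b' goto a→12 b→7 c→15
  7='bb' goto a→8
  8='bba' goto ·  [P1 ends]
  9='c' goto d→10
  10='cd' goto c→11
  11='cdc' goto ·  [P2 ends]
  12='ba' goto c→18 d→13
  13='bad' goto c→14
  14='badc' goto ·  [P3 ends]
  15='bc' goto a→16
  16='bca' goto c→17
  17='bcac' goto ·  [P4 ends]
  18='bac' goto ·  [P5 ends]
  19='dc' goto ·  [P6 ends]
  20='a' goto c→21
  21='ac' goto ·  [P7 ends]

Failure links (BFS by depth):
  fail(1) 'd': from fail(0)=0 chase 'd': 0 ⇒ 0;  out=∅∪out(0)=∅
  fail(6) 'b': from fail(0)=0 chase 'b': 0 ⇒ 0;  out=∅∪out(0)=∅
  fail(9) 'c': from fail(0)=0 chase 'c': 0 ⇒ 0;  out=∅∪out(0)=∅
  fail(20) 'a': from fail(0)=0 chase 'a': 0 ⇒ 0;  out=∅∪out(0)=∅
  fail(2) 'da': from fail(1)=0 chase 'a': 0 ⇒ 20;  out=∅∪out(20)=∅
  fail(7) 'bb': from fail(6)=0 chase 'b': 0 ⇒ 6;  out=∅∪out(6)=∅
  fail(10) 'cd': from fail(9)=0 chase 'd': 0 ⇒ 1;  out=∅∪out(1)=∅
  fail(12) 'ba': from fail(6)=0 chase 'a': 0 ⇒ 20;  out=∅∪out(20)=∅
  fail(15) 'bc': from fail(6)=0 chase 'c': 0 ⇒ 9;  out=∅∪out(9)=∅
  fail(19) 'dc': from fail(1)=0 chase 'c': 0 ⇒ 9;  out={6}∪out(9)={6}
  fail(21) 'ac': from fail(20)=0 chase 'c': 0 ⇒ 9;  out={7}∪out(9)={7}
  fail(3) 'dac': from fail(2)=20 chase 'c': 20 ⇒ 21;  out=∅∪out(21)={7}
  fail(8) 'bba': from fail(7)=6 chase 'a': 6 ⇒ 12;  out={1}∪out(12)={1}
  fail(11) 'cdc': from fail(10)=1 chase 'c': 1 ⇒ 19;  out={2}∪out(19)={2,6}
  fail(13) 'bad': from fail(12)=20 chase 'd': 20→0 ⇒ 1;  out=∅∪out(1)=∅
  fail(16) 'bca': from fail(15)=9 chase 'a': 9→0 ⇒ 20;  out=∅∪out(20)=∅
  fail(18) 'bac': from fail(12)=20 chase 'c': 20 ⇒ 21;  out={5}∪out(21)={5,7}
  fail(4) 'dacb': from fail(3)=21 chase 'b': 21→9→0 ⇒ 6;  out=∅∪out(6)=∅
  fail(14) 'badc': from fail(13)=1 chase 'c': 1 ⇒ 19;  out={3}∪out(19)={3,6}
  fail(17) 'bcac': from fail(16)=20 chase 'c': 20 ⇒ 21;  out={4}∪out(21)={4,7}
  fail(5) 'dacbb': from fail(4)=6 chase 'b': 6 ⇒ 7;  out={0}∪out(7)={0}

Text stream:
[0] read 'a'  n0⇒n20
[1] read 'c'  n20⇒n21  → match P7@[0:1]
[2] read 'c'  n21⇒n9 ·f
[3] read 'a'  n9⇒n20 ·f
[4] read 'c'  n20⇒n21  → match P7@[3:4]
[5] read 'b'  n21⇒n6 ·f
[6] read 'a'  n6⇒n12
[7] read 'b'  n12⇒n6 ·f
[8] read 'a'  n6⇒n12
[9] read 'c'  n12⇒n18  → match P5@[7:9],P7@[8:9]
[10] read 'd'  n18⇒n10 ·f
[11] read 'c'  n10⇒n11  → match P2@[9:11],P6@[10:11]
[12] read 'b'  n11⇒n6 ·f
[13] read 'c'  n6⇒n15
[14] read 'a'  n15⇒n16
[15] read 'c'  n16⇒n17  → match P4@[12:15],P7@[14:15]
[16] read 'b'  n17⇒n6 ·f
[17] read 'a'  n6⇒n12
[18] read 'c'  n12⇒n18  → match P5@[16:18],P7@[17:18]
[19] read 'd'  n18⇒n10 ·f
[20] read 'c'  n10⇒n11  → match P2@[18:20],P6@[19:20]
[21] read 'b'  n11⇒n6 ·f
[22] read 'c'  n6⇒n15
[23] read 'a'  n15⇒n16
[24] read 'c'  n16⇒n17  → match P4@[21:24],P7@[23:24]
[25] read 'b'  n17⇒n6 ·f
[26] read 'c'  n6⇒n15
[27] read 'a'  n15⇒n16
[28] read 'c'  n16⇒n17  → match P4@[25:28],P7@[27:28]
[29] read 'a'  n17⇒n20 ·f
[30] read 'a'  n20⇒n20 ·f
[31] read 'd'  n20⇒n1 ·f
[32] read 'd'  n1⇒n1 ·f
[33] read 'a'  n1⇒n2
[34] read 'b'  n2⇒n6 ·f
[35] read 'a'  n6⇒n12
[36] read 'd'  n12⇒n13
[37] read 'c'  n13⇒n14  → match P3@[34:37],P6@[36:37]
[38] read 'b'  n14⇒n6 ·f
[39] read 'b'  n6⇒n7
[40] read 'c'  n7⇒n15 ·f
[41] read 'd'  n15⇒n10 ·f
[42] read 'c'  n10⇒n11  → match P2@[40:42],P6@[41:42]
[43] read 'd'  n11⇒n10 ·f
[44] read 'd'  n10⇒n1 ·f
[45] read 'd'  n1⇒n1 ·f
[46] read 'a'  n1⇒n2
[47] read 'd'  n2⇒n1 ·f
[48] read 'c'  n1⇒n19  → match P6@[47:48]
[49] read 'b'  n19⇒n6 ·f
[50] read 'a'  n6⇒n12
[51] read 'd'  n12⇒n13
[52] read 'c'  n13⇒n14  → match P3@[49:52],P6@[51:52]
[53] read 'c'  n14⇒n9 ·f
[54] read 'c'  n9⇒n9 ·f
[55] read 'b'  n9⇒n6 ·f
[56] read 'c'  n6⇒n15
[57] read 'd'  n15⇒n10 ·f
[58] read 'b'  n10⇒n6 ·f
[59] read 'a'  n6⇒n12
[60] read 'd'  n12⇒n13
[61] read 'c'  n13⇒n14  → match P3@[58:61],P6@[60:61]
[62] read 'd'  n14⇒n10 ·f
[63] read 'a'  n10⇒n2 ·f
[64] read 'c'  n2⇒n3  → match P7@[63:64]
[65] read 'b'  n3⇒n4
[66] read 'b'  n4⇒n5  → match P0@[62:66]
[67] read 'b'  n5⇒n7 ·f
[68] read 'c'  n7⇒n15 ·f

All matches (sorted): [[1,7],[4,7],[9,5],[9,7],[11,2],[11,6],[15,4],[15,7],[18,5],[18,7],[20,2],[20,6],[24,4],[24,7],[28,4],[28,7],[37,3],[37,6],[42,2],[42,6],[48,6],[52,3],[52,6],[61,3],[61,6],[64,7],[66,0]]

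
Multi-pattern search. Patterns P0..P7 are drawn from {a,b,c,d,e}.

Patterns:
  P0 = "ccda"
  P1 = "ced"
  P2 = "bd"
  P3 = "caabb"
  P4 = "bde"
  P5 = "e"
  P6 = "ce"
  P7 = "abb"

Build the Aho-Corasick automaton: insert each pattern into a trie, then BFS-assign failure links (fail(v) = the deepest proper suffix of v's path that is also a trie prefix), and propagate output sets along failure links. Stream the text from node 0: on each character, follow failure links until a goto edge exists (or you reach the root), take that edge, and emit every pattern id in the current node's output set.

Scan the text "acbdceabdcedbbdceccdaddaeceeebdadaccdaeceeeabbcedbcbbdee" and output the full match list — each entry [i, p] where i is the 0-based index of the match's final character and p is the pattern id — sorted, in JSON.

Build:
Trie (insert patterns):
  n0 'ε': a→15 b→7 c→1 e→14
  n1 'c': a→9 c→2 e→5
  n2 'cc': d→3
  n3 'ccd': a→4
  n4 'ccda': ·  ←P0
  n5 'ce': d→6  ←P6
  n6 'ced': ·  ←P1
  n7 'b': d→8
  n8 'bd': e→13  ←P2
  n9 'ca': a→10
  n10 'caa': b→11
  n11 'caab': b→12
  n12 'caabb': ·  ←P3
  n13 'bde': ·  ←P4
  n14 'e': ·  ←P5
  n15 'a': b→16
  n16 'ab': b→17
  n17 'abb': ·  ←P7

BFS fail/out derivation:
  n1('c'): parent n0 fail=0; on 'c' 0 → fail=0;  out ∅∪∅=∅
  n7('b'): parent n0 fail=0; on 'b' 0 → fail=0;  out ∅∪∅=∅
  n14('e'): parent n0 fail=0; on 'e' 0 → fail=0;  out {5}∪∅={5}
  n15('a'): parent n0 fail=0; on 'a' 0 → fail=0;  out ∅∪∅=∅
  n2('cc'): parent n1 fail=0; on 'c' 0 → fail=1;  out ∅∪∅=∅
  n5('ce'): parent n1 fail=0; on 'e' 0 → fail=14;  out {6}∪{5}={5,6}
  n8('bd'): parent n7 fail=0; on 'd' 0 → fail=0;  out {2}∪∅={2}
  n9('ca'): parent n1 fail=0; on 'a' 0 → fail=15;  out ∅∪∅=∅
  n16('ab'): parent n15 fail=0; on 'b' 0 → fail=7;  out ∅∪∅=∅
  n3('ccd'): parent n2 fail=1; on 'd' 1→0 → fail=0;  out ∅∪∅=∅
  n6('ced'): parent n5 fail=14; on 'd' 14→0 → fail=0;  out {1}∪∅={1}
  n10('caa'): parent n9 fail=15; on 'a' 15→0 → fail=15;  out ∅∪∅=∅
  n13('bde'): parent n8 fail=0; on 'e' 0 → fail=14;  out {4}∪{5}={4,5}
  n17('abb'): parent n16 fail=7; on 'b' 7→0 → fail=7;  out {7}∪∅={7}
  n4('ccda'): parent n3 fail=0; on 'a' 0 → fail=15;  out {0}∪∅={0}
  n11('caab'): parent n10 fail=15; on 'b' 15 → fail=16;  out ∅∪∅=∅
  n12('caabb'): parent n11 fail=16; on 'b' 16 → fail=17;  out {3}∪{7}={3,7}

Scan:
[0] read 'a'  n0⇒n15
[1] read 'c'  n15⇒n1 (via fail)
[2] read 'b'  n1⇒n7 (via fail)
[3] read 'd'  n7⇒n8  → match P2@[2:3]
[4] read 'c'  n8⇒n1 (via fail)
[5] read 'e'  n1⇒n5  → match P5@[5:5],P6@[4:5]
[6] read 'a'  n5⇒n15 (via fail)
[7] read 'b'  n15⇒n16
[8] read 'd'  n16⇒n8 (via fail)  → match P2@[7:8]
[9] read 'c'  n8⇒n1 (via fail)
[10] read 'e'  n1⇒n5  → match P5@[10:10],P6@[9:10]
[11] read 'd'  n5⇒n6  → match P1@[9:11]
[12] read 'b'  n6⇒n7 (via fail)
[13] read 'b'  n7⇒n7 (via fail)
[14] read 'd'  n7⇒n8  → match P2@[13:14]
[15] read 'c'  n8⇒n1 (via fail)
[16] read 'e'  n1⇒n5  → match P5@[16:16],P6@[15:16]
[17] read 'c'  n5⇒n1 (via fail)
[18] read 'c'  n1⇒n2
[19] read 'd'  n2⇒n3
[20] read 'a'  n3⇒n4  → match P0@[17:20]
[21] read 'd'  n4⇒n0 (via fail)
[22] read 'd'  n0⇒n0
[23] read 'a'  n0⇒n15
[24] read 'e'  n15⇒n14 (via fail)  → match P5@[24:24]
[25] read 'c'  n14⇒n1 (via fail)
[26] read 'e'  n1⇒n5  → match P5@[26:26],P6@[25:26]
[27] read 'e'  n5⇒n14 (via fail)  → match P5@[27:27]
[28] read 'e'  n14⇒n14 (via fail)  → match P5@[28:28]
[29] read 'b'  n14⇒n7 (via fail)
[30] read 'd'  n7⇒n8  → match P2@[29:30]
[31] read 'a'  n8⇒n15 (via fail)
[32] read 'd'  n15⇒n0 (via fail)
[33] read 'a'  n0⇒n15
[34] read 'c'  n15⇒n1 (via fail)
[35] read 'c'  n1⇒n2
[36] read 'd'  n2⇒n3
[37] read 'a'  n3⇒n4  → match P0@[34:37]
[38] read 'e'  n4⇒n14 (via fail)  → match P5@[38:38]
[39] read 'c'  n14⇒n1 (via fail)
[40] read 'e'  n1⇒n5  → match P5@[40:40],P6@[39:40]
[41] read 'e'  n5⇒n14 (via fail)  → match P5@[41:41]
[42] read 'e'  n14⇒n14 (via fail)  → match P5@[42:42]
[43] read 'a'  n14⇒n15 (via fail)
[44] read 'b'  n15⇒n16
[45] read 'b'  n16⇒n17  → match P7@[43:45]
[46] read 'c'  n17⇒n1 (via fail)
[47] read 'e'  n1⇒n5  → match P5@[47:47],P6@[46:47]
[48] read 'd'  n5⇒n6  → match P1@[46:48]
[49] read 'b'  n6⇒n7 (via fail)
[50] read 'c'  n7⇒n1 (via fail)
[51] read 'b'  n1⇒n7 (via fail)
[52] read 'b'  n7⇒n7 (via fail)
[53] read 'd'  n7⇒n8  → match P2@[52:53]
[54] read 'e'  n8⇒n13  → match P4@[52:54],P5@[54:54]
[55] read 'e'  n13⇒n14 (via fail)  → match P5@[55:55]

Matches: [[3,2],[5,5],[5,6],[8,2],[10,5],[10,6],[11,1],[14,2],[16,5],[16,6],[20,0],[24,5],[26,5],[26,6],[27,5],[28,5],[30,2],[37,0],[38,5],[40,5],[40,6],[41,5],[42,5],[45,7],[47,5],[47,6],[48,1],[53,2],[54,4],[54,5],[55,5]]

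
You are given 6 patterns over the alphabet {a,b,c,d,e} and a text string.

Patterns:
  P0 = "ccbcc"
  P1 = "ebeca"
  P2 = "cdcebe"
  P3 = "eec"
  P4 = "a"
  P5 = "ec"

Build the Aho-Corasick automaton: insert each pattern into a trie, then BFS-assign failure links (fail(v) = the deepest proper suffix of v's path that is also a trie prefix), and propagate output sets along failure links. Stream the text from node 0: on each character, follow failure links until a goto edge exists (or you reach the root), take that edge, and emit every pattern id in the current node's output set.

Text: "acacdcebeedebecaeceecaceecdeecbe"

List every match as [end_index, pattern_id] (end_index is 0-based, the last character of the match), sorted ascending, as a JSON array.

Build:
Trie nodes:
  n0 'ε': a→18 c→1 e→6
  n1 'c': c→2 d→11
  n2 'cc': b→3
  n3 'ccb': c→4
  n4 'ccbc': c→5
  n5 'ccbcc': ·  [P0 ends]
  n6 'e': b→7 c→19 e→16
  n7 'eb': e→8
  n8 'ebe': c→9
  n9 'ebec': a→10
  n10 'ebeca': ·  [P1 ends]
  n11 'cd': c→12
  n12 'cdc': e→13
  n13 'cdce': b→14
  n14 'cdceb': e→15
  n15 'cdcebe': ·  [P2 ends]
  n16 'ee': c→17
  n17 'eec': ·  [P3 ends]
  n18 'a': ·  [P4 ends]
  n19 'ec': ·  [P5 ends]

Failure links (BFS by depth):
  fail(1) 'c': from fail(0)=0 chase 'c': 0 ⇒ 0;  out=∅∪out(0)=∅
  fail(6) 'e': from fail(0)=0 chase 'e': 0 ⇒ 0;  out=∅∪out(0)=∅
  fail(18) 'a': from fail(0)=0 chase 'a': 0 ⇒ 0;  out={4}∪out(0)={4}
  fail(2) 'cc': from fail(1)=0 chase 'c': 0 ⇒ 1;  out=∅∪out(1)=∅
  fail(7) 'eb': from fail(6)=0 chase 'b': 0 ⇒ 0;  out=∅∪out(0)=∅
  fail(11) 'cd': from fail(1)=0 chase 'd': 0 ⇒ 0;  out=∅∪out(0)=∅
  fail(16) 'ee': from fail(6)=0 chase 'e': 0 ⇒ 6;  out=∅∪out(6)=∅
  fail(19) 'ec': from fail(6)=0 chase 'c': 0 ⇒ 1;  out={5}∪out(1)={5}
  fail(3) 'ccb': from fail(2)=1 chase 'b': 1→0 ⇒ 0;  out=∅∪out(0)=∅
  fail(8) 'ebe': from fail(7)=0 chase 'e': 0 ⇒ 6;  out=∅∪out(6)=∅
  fail(12) 'cdc': from fail(11)=0 chase 'c': 0 ⇒ 1;  out=∅∪out(1)=∅
  fail(17) 'eec': from fail(16)=6 chase 'c': 6 ⇒ 19;  out={3}∪out(19)={3,5}
  fail(4) 'ccbc': from fail(3)=0 chase 'c': 0 ⇒ 1;  out=∅∪out(1)=∅
  fail(9) 'ebec': from fail(8)=6 chase 'c': 6 ⇒ 19;  out=∅∪out(19)={5}
  fail(13) 'cdce': from fail(12)=1 chase 'e': 1→0 ⇒ 6;  out=∅∪out(6)=∅
  fail(5) 'ccbcc': from fail(4)=1 chase 'c': 1 ⇒ 2;  out={0}∪out(2)={0}
  fail(10) 'ebeca': from fail(9)=19 chase 'a': 19→1→0 ⇒ 18;  out={1}∪out(18)={1,4}
  fail(14) 'cdceb': from fail(13)=6 chase 'b': 6 ⇒ 7;  out=∅∪out(7)=∅
  fail(15) 'cdcebe': from fail(14)=7 chase 'e': 7 ⇒ 8;  out={2}∪out(8)={2}

Text stream:
pos 0 'a': at 18  emit P4@[0:0]
pos 1 'c': at 1 (via fail)
pos 2 'a': at 18 (via fail)  emit P4@[2:2]
pos 3 'c': at 1 (via fail)
pos 4 'd': at 11
pos 5 'c': at 12
pos 6 'e': at 13
pos 7 'b': at 14
pos 8 'e': at 15  emit P2@[3:8]
pos 9 'e': at 16 (via fail)
pos 10 'd': at 0 (via fail)
pos 11 'e': at 6
pos 12 'b': at 7
pos 13 'e': at 8
pos 14 'c': at 9  emit P5@[13:14]
pos 15 'a': at 10  emit P1@[11:15],P4@[15:15]
pos 16 'e': at 6 (via fail)
pos 17 'c': at 19  emit P5@[16:17]
pos 18 'e': at 6 (via fail)
pos 19 'e': at 16
pos 20 'c': at 17  emit P3@[18:20],P5@[19:20]
pos 21 'a': at 18 (via fail)  emit P4@[21:21]
pos 22 'c': at 1 (via fail)
pos 23 'e': at 6 (via fail)
pos 24 'e': at 16
pos 25 'c': at 17  emit P3@[23:25],P5@[24:25]
pos 26 'd': at 11 (via fail)
pos 27 'e': at 6 (via fail)
pos 28 'e': at 16
pos 29 'c': at 17  emit P3@[27:29],P5@[28:29]
pos 30 'b': at 0 (via fail)
pos 31 'e': at 6

Matches: [[0,4],[2,4],[8,2],[14,5],[15,1],[15,4],[17,5],[20,3],[20,5],[21,4],[25,3],[25,5],[29,3],[29,5]]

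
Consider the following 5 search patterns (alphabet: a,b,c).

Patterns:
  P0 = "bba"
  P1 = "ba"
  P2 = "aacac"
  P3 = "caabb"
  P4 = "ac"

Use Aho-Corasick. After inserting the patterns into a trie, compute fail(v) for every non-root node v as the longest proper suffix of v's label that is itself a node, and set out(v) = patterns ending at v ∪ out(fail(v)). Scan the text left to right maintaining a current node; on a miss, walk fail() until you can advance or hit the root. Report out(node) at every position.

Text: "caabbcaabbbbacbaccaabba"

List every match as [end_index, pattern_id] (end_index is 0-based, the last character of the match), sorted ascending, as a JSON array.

Build:
Trie (insert patterns):
  0='ε' goto a→5 b→1 c→10
  1='b' goto a→4 b→2
  2='bb' goto a→3
  3='bba' goto ·  [P0 ends]
  4='ba' goto ·  [P1 ends]
  5='a' goto a→6 c→15
  6='aa' goto c→7
  7='aac' goto a→8
  8='aaca' goto c→9
  9='aacac' goto ·  [P2 ends]
  10='c' goto a→11
  11='ca' goto a→12
  12='caa' goto b→13
  13='caab' goto b→14
  14='caabb' goto ·  [P3 ends]
  15='ac' goto ·  [P4 ends]

BFS fail/out derivation:
  n1('b'): parent n0 fail=0; on 'b' 0 → fail=0;  out ∅∪∅=∅
  n5('a'): parent n0 fail=0; on 'a' 0 → fail=0;  out ∅∪∅=∅
  n10('c'): parent n0 fail=0; on 'c' 0 → fail=0;  out ∅∪∅=∅
  n2('bb'): parent n1 fail=0; on 'b' 0 → fail=1;  out ∅∪∅=∅
  n4('ba'): parent n1 fail=0; on 'a' 0 → fail=5;  out {1}∪∅={1}
  n6('aa'): parent n5 fail=0; on 'a' 0 → fail=5;  out ∅∪∅=∅
  n11('ca'): parent n10 fail=0; on 'a' 0 → fail=5;  out ∅∪∅=∅
  n15('ac'): parent n5 fail=0; on 'c' 0 → fail=10;  out {4}∪∅={4}
  n3('bba'): parent n2 fail=1; on 'a' 1 → fail=4;  out {0}∪{1}={0,1}
  n7('aac'): parent n6 fail=5; on 'c' 5 → fail=15;  out ∅∪{4}={4}
  n12('caa'): parent n11 fail=5; on 'a' 5 → fail=6;  out ∅∪∅=∅
  n8('aaca'): parent n7 fail=15; on 'a' 15→10 → fail=11;  out ∅∪∅=∅
  n13('caab'): parent n12 fail=6; on 'b' 6→5→0 → fail=1;  out ∅∪∅=∅
  n9('aacac'): parent n8 fail=11; on 'c' 11→5 → fail=15;  out {2}∪{4}={2,4}
  n14('caabb'): parent n13 fail=1; on 'b' 1 → fail=2;  out {3}∪∅={3}

Run:
[0] read 'c'  n0⇒n10
[1] read 'a'  n10⇒n11
[2] read 'a'  n11⇒n12
[3] read 'b'  n12⇒n13
[4] read 'b'  n13⇒n14  → match P3@[0:4]
[5] read 'c'  n14⇒n10 (via fail)
[6] read 'a'  n10⇒n11
[7] read 'a'  n11⇒n12
[8] read 'b'  n12⇒n13
[9] read 'b'  n13⇒n14  → match P3@[5:9]
[10] read 'b'  n14⇒n2 (via fail)
[11] read 'b'  n2⇒n2 (via fail)
[12] read 'a'  n2⇒n3  → match P0@[10:12],P1@[11:12]
[13] read 'c'  n3⇒n15 (via fail)  → match P4@[12:13]
[14] read 'b'  n15⇒n1 (via fail)
[15] read 'a'  n1⇒n4  → match P1@[14:15]
[16] read 'c'  n4⇒n15 (via fail)  → match P4@[15:16]
[17] read 'c'  n15⇒n10 (via fail)
[18] read 'a'  n10⇒n11
[19] read 'a'  n11⇒n12
[20] read 'b'  n12⇒n13
[21] read 'b'  n13⇒n14  → match P3@[17:21]
[22] read 'a'  n14⇒n3 (via fail)  → match P0@[20:22],P1@[21:22]

Result: [[4,3],[9,3],[12,0],[12,1],[13,4],[15,1],[16,4],[21,3],[22,0],[22,1]]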